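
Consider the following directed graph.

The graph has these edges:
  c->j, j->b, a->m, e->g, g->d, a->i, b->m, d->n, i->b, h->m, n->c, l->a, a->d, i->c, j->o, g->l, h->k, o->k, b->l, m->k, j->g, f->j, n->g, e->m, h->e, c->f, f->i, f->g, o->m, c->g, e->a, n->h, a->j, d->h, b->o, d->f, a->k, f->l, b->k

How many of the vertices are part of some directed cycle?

12

A vertex is on a directed cycle iff it belongs to a strongly connected component of size ≥ 2 (or has a self-loop).
The vertices on cycles are {a, b, c, d, e, f, g, h, i, j, l, n} — 12 in total.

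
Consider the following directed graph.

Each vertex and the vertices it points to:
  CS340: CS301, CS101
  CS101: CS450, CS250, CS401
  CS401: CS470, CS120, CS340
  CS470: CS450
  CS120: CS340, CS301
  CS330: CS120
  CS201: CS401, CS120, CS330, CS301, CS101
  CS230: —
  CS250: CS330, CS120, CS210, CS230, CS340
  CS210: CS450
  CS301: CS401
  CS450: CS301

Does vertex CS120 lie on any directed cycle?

Yes

CS120 is on a cycle iff CS120 can reach itself via ≥1 edge.
CS120 → CS301 → CS401 → CS120 — yes.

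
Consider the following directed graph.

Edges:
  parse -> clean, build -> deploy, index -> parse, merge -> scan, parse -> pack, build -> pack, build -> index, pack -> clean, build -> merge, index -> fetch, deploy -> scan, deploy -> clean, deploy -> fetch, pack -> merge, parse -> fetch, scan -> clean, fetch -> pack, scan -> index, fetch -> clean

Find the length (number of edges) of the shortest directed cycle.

For each vertex v, BFS finds the shortest path from v back to v.
The shortest such closed walk is merge → scan → index → fetch → pack → merge, length 5.

5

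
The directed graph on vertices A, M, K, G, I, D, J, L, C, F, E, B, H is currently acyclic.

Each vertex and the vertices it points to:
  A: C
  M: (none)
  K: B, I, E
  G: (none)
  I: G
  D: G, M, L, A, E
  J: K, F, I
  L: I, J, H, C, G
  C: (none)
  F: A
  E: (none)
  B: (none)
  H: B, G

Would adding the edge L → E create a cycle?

No

Adding L→E creates a cycle iff E can already reach L.
Explore from E: no path reaches L. The graph stays acyclic.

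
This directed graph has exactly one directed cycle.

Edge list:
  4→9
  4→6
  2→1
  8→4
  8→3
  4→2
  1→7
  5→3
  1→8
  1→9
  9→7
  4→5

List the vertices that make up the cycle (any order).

1, 2, 4, 8

DFS with gray/black marking from 2:
2 gray
  1 gray
    9 gray
      7 gray
      7 black
    9 black
    8 gray
      3 gray
      3 black
      4 gray
        5 gray
          5→3: 3 black — skip
        5 black
        4→9: 9 black — skip
        4→2: 2 is gray → back edge
Back edge closes the cycle 2 → 1 → 8 → 4 → 2; its vertices are {1, 2, 4, 8}.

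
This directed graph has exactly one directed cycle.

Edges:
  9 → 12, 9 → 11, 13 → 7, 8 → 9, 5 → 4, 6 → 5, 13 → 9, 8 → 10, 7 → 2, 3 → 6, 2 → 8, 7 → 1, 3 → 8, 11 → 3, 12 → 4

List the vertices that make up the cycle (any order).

DFS with gray/black marking from 9:
9 gray
  11 gray
    3 gray
      6 gray
        5 gray
          4 gray
          4 black
        5 black
      6 black
      8 gray
        10 gray
        10 black
        8→9: 9 is gray → back edge
Back edge closes the cycle 9 → 11 → 3 → 8 → 9; its vertices are {3, 8, 9, 11}.

3, 8, 9, 11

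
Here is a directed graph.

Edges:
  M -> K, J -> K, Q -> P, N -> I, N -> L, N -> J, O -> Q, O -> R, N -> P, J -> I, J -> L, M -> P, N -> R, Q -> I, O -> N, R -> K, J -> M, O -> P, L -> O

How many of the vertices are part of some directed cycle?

A vertex is on a directed cycle iff it belongs to a strongly connected component of size ≥ 2 (or has a self-loop).
The vertices on cycles are {J, L, N, O} — 4 in total.

4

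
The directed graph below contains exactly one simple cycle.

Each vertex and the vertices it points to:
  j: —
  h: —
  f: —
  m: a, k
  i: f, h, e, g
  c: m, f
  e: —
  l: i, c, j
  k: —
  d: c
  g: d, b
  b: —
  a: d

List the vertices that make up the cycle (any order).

a, c, d, m

DFS with gray/black marking from c:
c gray
  m gray
    a gray
      d gray
        d→c: c is gray → back edge
Back edge closes the cycle c → m → a → d → c; its vertices are {a, c, d, m}.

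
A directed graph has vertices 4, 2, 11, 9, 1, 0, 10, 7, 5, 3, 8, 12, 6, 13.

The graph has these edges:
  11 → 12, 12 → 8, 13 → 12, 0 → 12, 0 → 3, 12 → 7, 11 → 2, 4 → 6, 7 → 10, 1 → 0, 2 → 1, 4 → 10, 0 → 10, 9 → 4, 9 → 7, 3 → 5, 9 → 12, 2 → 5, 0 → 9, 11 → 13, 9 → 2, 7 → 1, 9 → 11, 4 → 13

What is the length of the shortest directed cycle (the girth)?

For each vertex v, BFS finds the shortest path from v back to v.
The shortest such closed walk is 0 → 12 → 7 → 1 → 0, length 4.

4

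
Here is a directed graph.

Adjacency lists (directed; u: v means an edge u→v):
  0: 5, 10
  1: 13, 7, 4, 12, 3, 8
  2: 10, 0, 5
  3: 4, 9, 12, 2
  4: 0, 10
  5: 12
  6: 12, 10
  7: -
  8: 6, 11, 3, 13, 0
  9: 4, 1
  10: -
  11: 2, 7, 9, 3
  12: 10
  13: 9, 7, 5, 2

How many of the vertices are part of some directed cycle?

A vertex is on a directed cycle iff it belongs to a strongly connected component of size ≥ 2 (or has a self-loop).
The vertices on cycles are {1, 3, 8, 9, 11, 13} — 6 in total.

6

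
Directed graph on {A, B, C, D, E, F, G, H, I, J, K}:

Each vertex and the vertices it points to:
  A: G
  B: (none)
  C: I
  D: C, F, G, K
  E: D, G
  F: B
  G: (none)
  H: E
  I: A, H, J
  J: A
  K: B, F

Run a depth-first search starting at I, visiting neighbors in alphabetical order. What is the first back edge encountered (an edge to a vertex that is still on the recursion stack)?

C→I

DFS from I (visiting neighbors in alphabetical order); mark gray on enter, black on exit:
I gray
  A gray
    G gray
    G black
  A black
  H gray
    E gray
      D gray
        C gray
          C→I: I is gray → back edge
First back edge: C → I.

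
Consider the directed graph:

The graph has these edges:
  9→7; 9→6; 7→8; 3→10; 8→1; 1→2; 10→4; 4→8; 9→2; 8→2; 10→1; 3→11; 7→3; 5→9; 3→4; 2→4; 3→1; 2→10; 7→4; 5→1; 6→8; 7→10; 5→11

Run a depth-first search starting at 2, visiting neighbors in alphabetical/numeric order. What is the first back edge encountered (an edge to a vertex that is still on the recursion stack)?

DFS from 2 (visiting neighbors in alphabetical/numeric order); mark gray on enter, black on exit:
2 gray
  4 gray
    8 gray
      1 gray
        1→2: 2 is gray → back edge
First back edge: 1 → 2.

1->2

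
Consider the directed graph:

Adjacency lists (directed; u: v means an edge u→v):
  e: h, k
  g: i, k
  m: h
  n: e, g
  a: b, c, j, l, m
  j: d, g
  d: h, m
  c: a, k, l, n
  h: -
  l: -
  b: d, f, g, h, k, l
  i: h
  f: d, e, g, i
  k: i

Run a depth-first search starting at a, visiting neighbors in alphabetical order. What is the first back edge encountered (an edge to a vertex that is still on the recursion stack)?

c->a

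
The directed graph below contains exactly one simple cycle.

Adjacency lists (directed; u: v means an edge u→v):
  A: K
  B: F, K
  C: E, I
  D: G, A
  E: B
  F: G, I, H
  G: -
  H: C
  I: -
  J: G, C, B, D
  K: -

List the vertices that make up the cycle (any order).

B, C, E, F, H

DFS with gray/black marking from C:
C gray
  E gray
    B gray
      F gray
        G gray
        G black
        I gray
        I black
        H gray
          H→C: C is gray → back edge
Back edge closes the cycle C → E → B → F → H → C; its vertices are {B, C, E, F, H}.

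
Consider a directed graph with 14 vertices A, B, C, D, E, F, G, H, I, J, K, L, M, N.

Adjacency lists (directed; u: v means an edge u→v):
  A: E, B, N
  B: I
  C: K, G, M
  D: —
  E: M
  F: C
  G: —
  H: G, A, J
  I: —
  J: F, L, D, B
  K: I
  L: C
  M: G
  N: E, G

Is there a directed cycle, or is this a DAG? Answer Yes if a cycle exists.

DFS with white/gray/black marking, starting from N:
N gray
  E gray
    M gray
      G gray
      G black
    M black
  E black
  N→G: G black — skip
N black
A gray
  A→E: E black — skip
  B gray
    I gray
    I black
  B black
  A→N: N black — skip
A black
C gray
  K gray
    K→I: I black — skip
  K black
  C→G: G black — skip
  C→M: M black — skip
C black
D gray
D black
F gray
  F→C: C black — skip
F black
H gray
  H→G: G black — skip
  H→A: A black — skip
  J gray
    J→F: F black — skip
    L gray
      L→C: C black — skip
    L black
    J→D: D black — skip
    J→B: B black — skip
  J black
H black
Every edge goes to a white or black vertex — no back edge, so the graph is acyclic.

No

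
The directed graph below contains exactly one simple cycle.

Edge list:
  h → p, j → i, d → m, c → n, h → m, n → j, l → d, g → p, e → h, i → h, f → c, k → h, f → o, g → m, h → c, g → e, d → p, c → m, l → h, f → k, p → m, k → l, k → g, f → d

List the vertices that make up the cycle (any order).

c, h, i, j, n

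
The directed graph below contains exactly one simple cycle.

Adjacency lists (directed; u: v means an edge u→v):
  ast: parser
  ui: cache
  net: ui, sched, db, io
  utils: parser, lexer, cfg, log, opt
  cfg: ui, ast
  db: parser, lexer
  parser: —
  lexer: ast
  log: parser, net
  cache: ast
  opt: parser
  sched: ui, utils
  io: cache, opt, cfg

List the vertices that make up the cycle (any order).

DFS with gray/black marking from net:
net gray
  ui gray
    cache gray
      ast gray
        parser gray
        parser black
      ast black
    cache black
  ui black
  sched gray
    sched→ui: ui black — skip
    utils gray
      utils→parser: parser black — skip
      lexer gray
        lexer→ast: ast black — skip
      lexer black
      cfg gray
        cfg→ui: ui black — skip
        cfg→ast: ast black — skip
      cfg black
      log gray
        log→parser: parser black — skip
        log→net: net is gray → back edge
Back edge closes the cycle net → sched → utils → log → net; its vertices are {log, net, sched, utils}.

log, net, sched, utils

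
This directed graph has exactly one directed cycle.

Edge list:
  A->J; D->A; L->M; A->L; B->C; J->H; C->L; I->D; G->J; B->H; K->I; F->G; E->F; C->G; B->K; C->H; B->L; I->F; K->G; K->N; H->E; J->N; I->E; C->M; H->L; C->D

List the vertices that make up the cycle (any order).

DFS with gray/black marking from H:
H gray
  E gray
    F gray
      G gray
        J gray
          J→H: H is gray → back edge
Back edge closes the cycle H → E → F → G → J → H; its vertices are {E, F, G, H, J}.

E, F, G, H, J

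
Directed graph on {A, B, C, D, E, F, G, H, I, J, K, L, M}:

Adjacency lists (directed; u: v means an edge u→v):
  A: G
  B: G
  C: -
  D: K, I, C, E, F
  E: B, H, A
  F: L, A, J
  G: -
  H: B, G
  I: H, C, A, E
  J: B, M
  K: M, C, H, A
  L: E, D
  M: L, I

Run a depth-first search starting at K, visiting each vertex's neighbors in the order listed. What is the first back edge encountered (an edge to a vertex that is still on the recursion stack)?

D->K

DFS from K (visiting each vertex's neighbors in the order listed); mark gray on enter, black on exit:
K gray
  M gray
    L gray
      E gray
        B gray
          G gray
          G black
        B black
        H gray
          H→B: B black — skip
          H→G: G black — skip
        H black
        A gray
          A→G: G black — skip
        A black
      E black
      D gray
        D→K: K is gray → back edge
First back edge: D → K.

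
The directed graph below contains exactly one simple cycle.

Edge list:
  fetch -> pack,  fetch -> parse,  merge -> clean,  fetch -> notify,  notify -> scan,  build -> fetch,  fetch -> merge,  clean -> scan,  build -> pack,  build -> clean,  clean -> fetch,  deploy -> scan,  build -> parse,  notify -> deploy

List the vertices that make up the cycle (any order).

DFS with gray/black marking from fetch:
fetch gray
  pack gray
  pack black
  notify gray
    scan gray
    scan black
    deploy gray
      deploy→scan: scan black — skip
    deploy black
  notify black
  parse gray
  parse black
  merge gray
    clean gray
      clean→scan: scan black — skip
      clean→fetch: fetch is gray → back edge
Back edge closes the cycle fetch → merge → clean → fetch; its vertices are {clean, fetch, merge}.

clean, fetch, merge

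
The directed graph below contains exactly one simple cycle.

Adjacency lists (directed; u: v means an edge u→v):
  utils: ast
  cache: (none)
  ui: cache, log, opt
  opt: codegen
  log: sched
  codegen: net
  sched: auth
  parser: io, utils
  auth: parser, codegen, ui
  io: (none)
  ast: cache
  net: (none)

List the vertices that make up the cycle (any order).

ui, log, auth, sched

DFS with gray/black marking from auth:
auth gray
  parser gray
    io gray
    io black
    utils gray
      ast gray
        cache gray
        cache black
      ast black
    utils black
  parser black
  codegen gray
    net gray
    net black
  codegen black
  ui gray
    ui→cache: cache black — skip
    log gray
      sched gray
        sched→auth: auth is gray → back edge
Back edge closes the cycle auth → ui → log → sched → auth; its vertices are {ui, log, auth, sched}.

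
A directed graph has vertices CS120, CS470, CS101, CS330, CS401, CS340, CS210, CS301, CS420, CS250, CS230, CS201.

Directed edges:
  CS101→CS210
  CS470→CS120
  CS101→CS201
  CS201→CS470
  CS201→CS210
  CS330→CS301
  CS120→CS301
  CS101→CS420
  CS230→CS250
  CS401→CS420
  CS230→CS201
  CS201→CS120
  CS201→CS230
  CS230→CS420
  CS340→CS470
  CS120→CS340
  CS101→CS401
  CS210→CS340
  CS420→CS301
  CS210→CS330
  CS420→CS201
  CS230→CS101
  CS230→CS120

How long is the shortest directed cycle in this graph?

2

For each vertex v, BFS finds the shortest path from v back to v.
The shortest such closed walk is CS201 → CS230 → CS201, length 2.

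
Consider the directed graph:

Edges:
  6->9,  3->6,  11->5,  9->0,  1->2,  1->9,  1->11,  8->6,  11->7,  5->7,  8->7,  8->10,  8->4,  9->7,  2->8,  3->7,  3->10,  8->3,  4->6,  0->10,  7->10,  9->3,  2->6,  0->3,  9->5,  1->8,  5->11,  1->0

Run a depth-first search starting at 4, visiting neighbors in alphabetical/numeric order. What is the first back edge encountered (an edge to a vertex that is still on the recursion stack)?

3->6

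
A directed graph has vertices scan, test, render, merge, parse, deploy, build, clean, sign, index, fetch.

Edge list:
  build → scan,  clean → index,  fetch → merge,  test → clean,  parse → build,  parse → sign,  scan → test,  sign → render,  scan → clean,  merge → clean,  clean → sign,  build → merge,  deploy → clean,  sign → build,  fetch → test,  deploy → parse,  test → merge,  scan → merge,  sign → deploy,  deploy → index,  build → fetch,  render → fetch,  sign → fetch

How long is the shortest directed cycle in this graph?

3

For each vertex v, BFS finds the shortest path from v back to v.
The shortest such closed walk is sign → deploy → clean → sign, length 3.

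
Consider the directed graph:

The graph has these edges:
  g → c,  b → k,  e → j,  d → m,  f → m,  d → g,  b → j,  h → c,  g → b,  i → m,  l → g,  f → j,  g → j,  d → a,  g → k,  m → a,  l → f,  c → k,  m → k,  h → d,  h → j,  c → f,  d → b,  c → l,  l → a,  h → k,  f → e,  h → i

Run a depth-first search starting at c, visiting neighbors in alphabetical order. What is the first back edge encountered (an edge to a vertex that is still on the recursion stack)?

DFS from c (visiting neighbors in alphabetical order); mark gray on enter, black on exit:
c gray
  f gray
    e gray
      j gray
      j black
    e black
    f→j: j black — skip
    m gray
      a gray
      a black
      k gray
      k black
    m black
  f black
  c→k: k black — skip
  l gray
    l→a: a black — skip
    l→f: f black — skip
    g gray
      b gray
        b→j: j black — skip
        b→k: k black — skip
      b black
      g→c: c is gray → back edge
First back edge: g → c.

g→c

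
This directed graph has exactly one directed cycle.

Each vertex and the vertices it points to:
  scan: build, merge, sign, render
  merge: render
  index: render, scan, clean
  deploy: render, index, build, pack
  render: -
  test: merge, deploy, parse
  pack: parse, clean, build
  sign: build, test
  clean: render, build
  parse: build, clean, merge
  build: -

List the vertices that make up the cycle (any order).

DFS with gray/black marking from sign:
sign gray
  build gray
  build black
  test gray
    merge gray
      render gray
      render black
    merge black
    deploy gray
      deploy→render: render black — skip
      index gray
        index→render: render black — skip
        scan gray
          scan→build: build black — skip
          scan→merge: merge black — skip
          scan→sign: sign is gray → back edge
Back edge closes the cycle sign → test → deploy → index → scan → sign; its vertices are {scan, sign, test, index, deploy}.

scan, sign, test, index, deploy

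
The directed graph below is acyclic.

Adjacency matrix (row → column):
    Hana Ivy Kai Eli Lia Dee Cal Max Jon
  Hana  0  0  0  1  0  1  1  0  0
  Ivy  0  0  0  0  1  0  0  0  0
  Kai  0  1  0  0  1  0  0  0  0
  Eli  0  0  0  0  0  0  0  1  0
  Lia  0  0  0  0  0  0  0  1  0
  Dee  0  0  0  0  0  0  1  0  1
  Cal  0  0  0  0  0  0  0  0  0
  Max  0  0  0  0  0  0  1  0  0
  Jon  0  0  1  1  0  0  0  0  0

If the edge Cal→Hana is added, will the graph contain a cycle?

Adding Cal→Hana creates a cycle iff Hana can already reach Cal.
Path from Hana: Hana → Cal.
So Hana → … → Cal → Hana is a cycle.

Yes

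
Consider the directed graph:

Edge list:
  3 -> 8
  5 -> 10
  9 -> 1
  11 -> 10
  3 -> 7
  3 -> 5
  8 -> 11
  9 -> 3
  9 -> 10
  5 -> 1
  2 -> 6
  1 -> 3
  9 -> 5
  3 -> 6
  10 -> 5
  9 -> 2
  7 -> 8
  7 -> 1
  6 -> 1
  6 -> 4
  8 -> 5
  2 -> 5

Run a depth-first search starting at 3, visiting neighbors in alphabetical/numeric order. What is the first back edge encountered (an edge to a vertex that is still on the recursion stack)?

DFS from 3 (visiting neighbors in alphabetical/numeric order); mark gray on enter, black on exit:
3 gray
  5 gray
    1 gray
      1→3: 3 is gray → back edge
First back edge: 1 → 3.

1->3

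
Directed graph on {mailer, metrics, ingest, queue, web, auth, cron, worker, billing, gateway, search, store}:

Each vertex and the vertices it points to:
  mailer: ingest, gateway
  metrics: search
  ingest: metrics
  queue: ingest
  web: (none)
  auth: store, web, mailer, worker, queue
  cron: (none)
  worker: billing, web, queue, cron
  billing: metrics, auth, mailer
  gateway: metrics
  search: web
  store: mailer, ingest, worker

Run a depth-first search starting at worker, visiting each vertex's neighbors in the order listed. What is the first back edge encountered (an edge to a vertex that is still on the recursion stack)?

DFS from worker (visiting each vertex's neighbors in the order listed); mark gray on enter, black on exit:
worker gray
  billing gray
    metrics gray
      search gray
        web gray
        web black
      search black
    metrics black
    auth gray
      store gray
        mailer gray
          ingest gray
            ingest→metrics: metrics black — skip
          ingest black
          gateway gray
            gateway→metrics: metrics black — skip
          gateway black
        mailer black
        store→ingest: ingest black — skip
        store→worker: worker is gray → back edge
First back edge: store → worker.

store->worker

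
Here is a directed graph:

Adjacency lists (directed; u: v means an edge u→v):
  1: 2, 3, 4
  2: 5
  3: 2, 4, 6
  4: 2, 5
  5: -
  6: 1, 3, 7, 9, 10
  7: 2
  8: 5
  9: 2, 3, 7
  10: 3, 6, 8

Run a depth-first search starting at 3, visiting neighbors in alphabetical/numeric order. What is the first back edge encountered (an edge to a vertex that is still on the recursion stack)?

DFS from 3 (visiting neighbors in alphabetical/numeric order); mark gray on enter, black on exit:
3 gray
  2 gray
    5 gray
    5 black
  2 black
  4 gray
    4→2: 2 black — skip
    4→5: 5 black — skip
  4 black
  6 gray
    1 gray
      1→2: 2 black — skip
      1→3: 3 is gray → back edge
First back edge: 1 → 3.

1→3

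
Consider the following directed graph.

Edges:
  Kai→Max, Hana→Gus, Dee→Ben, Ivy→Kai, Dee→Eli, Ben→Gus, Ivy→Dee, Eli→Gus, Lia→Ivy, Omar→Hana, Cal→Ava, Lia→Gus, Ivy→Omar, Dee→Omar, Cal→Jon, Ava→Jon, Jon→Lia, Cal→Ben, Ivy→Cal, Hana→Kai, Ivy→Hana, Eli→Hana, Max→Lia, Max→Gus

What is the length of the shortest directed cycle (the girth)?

For each vertex v, BFS finds the shortest path from v back to v.
The shortest such closed walk is Ivy → Kai → Max → Lia → Ivy, length 4.

4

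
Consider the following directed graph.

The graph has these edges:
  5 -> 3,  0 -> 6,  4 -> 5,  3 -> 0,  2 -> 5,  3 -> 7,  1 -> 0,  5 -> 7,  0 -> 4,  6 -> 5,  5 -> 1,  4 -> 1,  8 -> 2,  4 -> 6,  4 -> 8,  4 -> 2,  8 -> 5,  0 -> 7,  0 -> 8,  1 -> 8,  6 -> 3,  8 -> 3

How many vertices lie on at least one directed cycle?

A vertex is on a directed cycle iff it belongs to a strongly connected component of size ≥ 2 (or has a self-loop).
The vertices on cycles are {0, 1, 2, 3, 4, 5, 6, 8} — 8 in total.

8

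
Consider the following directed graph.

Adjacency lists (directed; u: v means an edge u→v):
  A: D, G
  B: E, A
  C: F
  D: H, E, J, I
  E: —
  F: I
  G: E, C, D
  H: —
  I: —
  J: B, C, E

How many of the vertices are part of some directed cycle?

5

A vertex is on a directed cycle iff it belongs to a strongly connected component of size ≥ 2 (or has a self-loop).
The vertices on cycles are {A, B, D, G, J} — 5 in total.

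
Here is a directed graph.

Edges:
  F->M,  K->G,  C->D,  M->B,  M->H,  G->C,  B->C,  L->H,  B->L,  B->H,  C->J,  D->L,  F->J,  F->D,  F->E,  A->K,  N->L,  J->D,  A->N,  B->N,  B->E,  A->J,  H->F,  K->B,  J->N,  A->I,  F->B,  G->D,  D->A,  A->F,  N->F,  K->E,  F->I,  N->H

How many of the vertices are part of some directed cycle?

12

A vertex is on a directed cycle iff it belongs to a strongly connected component of size ≥ 2 (or has a self-loop).
The vertices on cycles are {A, B, C, D, F, G, H, J, K, L, M, N} — 12 in total.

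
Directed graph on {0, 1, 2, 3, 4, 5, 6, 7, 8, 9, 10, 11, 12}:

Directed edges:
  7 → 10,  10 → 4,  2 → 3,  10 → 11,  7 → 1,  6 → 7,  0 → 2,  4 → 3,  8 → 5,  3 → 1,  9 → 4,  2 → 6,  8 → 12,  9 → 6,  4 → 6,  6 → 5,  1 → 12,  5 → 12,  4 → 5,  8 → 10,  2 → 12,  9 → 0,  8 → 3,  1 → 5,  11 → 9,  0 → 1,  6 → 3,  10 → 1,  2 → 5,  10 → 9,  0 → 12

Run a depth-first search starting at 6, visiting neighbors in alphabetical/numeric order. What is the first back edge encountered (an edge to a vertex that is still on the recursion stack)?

4→6

DFS from 6 (visiting neighbors in alphabetical/numeric order); mark gray on enter, black on exit:
6 gray
  3 gray
    1 gray
      5 gray
        12 gray
        12 black
      5 black
      1→12: 12 black — skip
    1 black
  3 black
  6→5: 5 black — skip
  7 gray
    7→1: 1 black — skip
    10 gray
      10→1: 1 black — skip
      4 gray
        4→3: 3 black — skip
        4→5: 5 black — skip
        4→6: 6 is gray → back edge
First back edge: 4 → 6.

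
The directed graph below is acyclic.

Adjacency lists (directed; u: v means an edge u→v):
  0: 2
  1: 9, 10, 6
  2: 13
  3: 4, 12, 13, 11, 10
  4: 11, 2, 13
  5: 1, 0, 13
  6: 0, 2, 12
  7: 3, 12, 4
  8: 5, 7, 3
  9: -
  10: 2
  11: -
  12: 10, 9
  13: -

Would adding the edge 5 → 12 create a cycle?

No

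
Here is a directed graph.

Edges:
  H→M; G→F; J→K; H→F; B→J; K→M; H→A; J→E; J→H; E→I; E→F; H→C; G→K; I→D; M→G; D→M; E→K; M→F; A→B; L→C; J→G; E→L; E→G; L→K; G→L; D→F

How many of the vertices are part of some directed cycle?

8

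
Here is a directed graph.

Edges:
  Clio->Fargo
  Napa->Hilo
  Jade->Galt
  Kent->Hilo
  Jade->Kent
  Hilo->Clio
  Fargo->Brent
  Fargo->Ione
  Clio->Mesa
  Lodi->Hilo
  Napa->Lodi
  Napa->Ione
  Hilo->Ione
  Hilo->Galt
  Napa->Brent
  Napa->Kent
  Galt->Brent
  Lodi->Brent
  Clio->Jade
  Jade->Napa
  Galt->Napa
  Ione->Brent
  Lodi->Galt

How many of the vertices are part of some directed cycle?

7

A vertex is on a directed cycle iff it belongs to a strongly connected component of size ≥ 2 (or has a self-loop).
The vertices on cycles are {Clio, Galt, Hilo, Jade, Kent, Lodi, Napa} — 7 in total.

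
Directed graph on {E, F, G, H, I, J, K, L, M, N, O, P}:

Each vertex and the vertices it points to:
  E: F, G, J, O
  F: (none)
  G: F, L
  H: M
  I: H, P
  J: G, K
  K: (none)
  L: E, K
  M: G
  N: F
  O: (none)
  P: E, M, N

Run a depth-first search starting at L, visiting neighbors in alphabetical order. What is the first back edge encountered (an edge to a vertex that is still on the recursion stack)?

DFS from L (visiting neighbors in alphabetical order); mark gray on enter, black on exit:
L gray
  E gray
    F gray
    F black
    G gray
      G→F: F black — skip
      G→L: L is gray → back edge
First back edge: G → L.

G->L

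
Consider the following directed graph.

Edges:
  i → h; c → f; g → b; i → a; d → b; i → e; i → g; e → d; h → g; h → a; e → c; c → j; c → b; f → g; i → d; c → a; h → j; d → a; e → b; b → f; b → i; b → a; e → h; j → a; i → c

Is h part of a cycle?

Yes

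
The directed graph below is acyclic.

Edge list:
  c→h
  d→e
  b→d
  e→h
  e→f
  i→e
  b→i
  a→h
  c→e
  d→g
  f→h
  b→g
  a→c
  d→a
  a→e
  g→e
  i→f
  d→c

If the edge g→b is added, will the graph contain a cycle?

Adding g→b creates a cycle iff b can already reach g.
Path from b: b → g.
So b → … → g → b is a cycle.

Yes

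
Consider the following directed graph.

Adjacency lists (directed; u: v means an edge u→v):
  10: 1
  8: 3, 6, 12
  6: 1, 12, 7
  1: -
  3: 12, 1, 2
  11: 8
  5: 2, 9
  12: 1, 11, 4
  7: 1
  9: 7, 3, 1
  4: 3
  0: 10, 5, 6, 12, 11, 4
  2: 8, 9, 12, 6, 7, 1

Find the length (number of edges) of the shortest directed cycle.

For each vertex v, BFS finds the shortest path from v back to v.
The shortest such closed walk is 11 → 8 → 12 → 11, length 3.

3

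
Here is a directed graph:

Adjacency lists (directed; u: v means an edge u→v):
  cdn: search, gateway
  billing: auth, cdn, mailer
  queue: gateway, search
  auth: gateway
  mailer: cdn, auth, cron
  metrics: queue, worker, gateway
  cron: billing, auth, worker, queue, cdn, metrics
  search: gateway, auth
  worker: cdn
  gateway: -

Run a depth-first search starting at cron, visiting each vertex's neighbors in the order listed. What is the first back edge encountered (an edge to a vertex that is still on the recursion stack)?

mailer->cron

DFS from cron (visiting each vertex's neighbors in the order listed); mark gray on enter, black on exit:
cron gray
  billing gray
    auth gray
      gateway gray
      gateway black
    auth black
    cdn gray
      search gray
        search→gateway: gateway black — skip
        search→auth: auth black — skip
      search black
      cdn→gateway: gateway black — skip
    cdn black
    mailer gray
      mailer→cdn: cdn black — skip
      mailer→auth: auth black — skip
      mailer→cron: cron is gray → back edge
First back edge: mailer → cron.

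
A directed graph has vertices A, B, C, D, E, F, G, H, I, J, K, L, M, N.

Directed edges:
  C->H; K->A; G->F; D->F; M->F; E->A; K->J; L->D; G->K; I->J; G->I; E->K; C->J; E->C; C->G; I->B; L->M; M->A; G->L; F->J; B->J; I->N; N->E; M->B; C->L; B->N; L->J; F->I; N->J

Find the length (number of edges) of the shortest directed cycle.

5

For each vertex v, BFS finds the shortest path from v back to v.
The shortest such closed walk is E → C → G → I → N → E, length 5.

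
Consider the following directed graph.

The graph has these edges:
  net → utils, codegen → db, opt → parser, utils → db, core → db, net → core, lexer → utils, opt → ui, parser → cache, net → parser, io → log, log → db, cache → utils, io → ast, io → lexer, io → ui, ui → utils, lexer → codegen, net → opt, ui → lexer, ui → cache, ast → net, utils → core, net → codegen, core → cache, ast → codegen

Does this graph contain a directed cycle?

Yes

DFS with white/gray/black marking, starting from utils:
utils gray
  core gray
    cache gray
      cache→utils: utils is gray → back edge
Back edge found, so a cycle exists: utils → core → cache → utils.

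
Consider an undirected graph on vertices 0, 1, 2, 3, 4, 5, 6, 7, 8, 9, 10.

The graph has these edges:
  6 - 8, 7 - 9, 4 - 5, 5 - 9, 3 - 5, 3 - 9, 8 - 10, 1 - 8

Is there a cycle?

Yes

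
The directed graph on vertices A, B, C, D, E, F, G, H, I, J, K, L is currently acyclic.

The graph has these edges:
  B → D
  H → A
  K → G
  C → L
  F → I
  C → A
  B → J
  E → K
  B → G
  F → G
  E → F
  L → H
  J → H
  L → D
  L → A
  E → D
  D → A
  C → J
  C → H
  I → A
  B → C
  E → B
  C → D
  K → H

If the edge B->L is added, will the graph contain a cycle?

Adding B→L creates a cycle iff L can already reach B.
Explore from L: no path reaches B. The graph stays acyclic.

No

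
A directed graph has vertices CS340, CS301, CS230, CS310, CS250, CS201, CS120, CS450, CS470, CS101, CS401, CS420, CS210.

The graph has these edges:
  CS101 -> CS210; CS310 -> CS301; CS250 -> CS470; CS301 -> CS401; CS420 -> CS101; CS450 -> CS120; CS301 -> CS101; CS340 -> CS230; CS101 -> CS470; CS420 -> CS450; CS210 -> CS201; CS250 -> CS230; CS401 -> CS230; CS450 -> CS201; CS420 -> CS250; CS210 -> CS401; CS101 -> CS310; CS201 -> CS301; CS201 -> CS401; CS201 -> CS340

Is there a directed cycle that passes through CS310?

CS310 is on a cycle iff CS310 can reach itself via ≥1 edge.
CS310 → CS301 → CS101 → CS310 — yes.

Yes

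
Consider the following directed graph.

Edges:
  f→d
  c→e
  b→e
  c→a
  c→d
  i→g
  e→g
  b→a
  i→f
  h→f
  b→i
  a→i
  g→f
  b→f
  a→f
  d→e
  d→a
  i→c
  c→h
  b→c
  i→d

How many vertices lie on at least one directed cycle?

8

A vertex is on a directed cycle iff it belongs to a strongly connected component of size ≥ 2 (or has a self-loop).
The vertices on cycles are {a, c, d, e, f, g, h, i} — 8 in total.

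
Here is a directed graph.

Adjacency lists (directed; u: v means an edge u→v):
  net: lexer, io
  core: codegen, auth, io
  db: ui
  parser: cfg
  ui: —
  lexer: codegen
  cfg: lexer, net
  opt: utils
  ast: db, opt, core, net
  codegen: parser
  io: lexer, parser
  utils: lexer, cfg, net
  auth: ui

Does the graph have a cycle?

Yes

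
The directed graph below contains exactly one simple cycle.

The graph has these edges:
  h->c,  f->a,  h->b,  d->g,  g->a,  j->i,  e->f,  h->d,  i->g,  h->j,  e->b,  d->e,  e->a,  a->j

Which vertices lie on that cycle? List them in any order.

DFS with gray/black marking from j:
j gray
  i gray
    g gray
      a gray
        a→j: j is gray → back edge
Back edge closes the cycle j → i → g → a → j; its vertices are {a, g, i, j}.

a, g, i, j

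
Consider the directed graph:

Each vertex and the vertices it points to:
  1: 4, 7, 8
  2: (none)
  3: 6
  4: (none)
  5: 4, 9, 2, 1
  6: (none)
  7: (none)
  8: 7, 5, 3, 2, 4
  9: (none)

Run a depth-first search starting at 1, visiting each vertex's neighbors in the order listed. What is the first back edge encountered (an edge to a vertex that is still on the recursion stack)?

DFS from 1 (visiting each vertex's neighbors in the order listed); mark gray on enter, black on exit:
1 gray
  4 gray
  4 black
  7 gray
  7 black
  8 gray
    8→7: 7 black — skip
    5 gray
      5→4: 4 black — skip
      9 gray
      9 black
      2 gray
      2 black
      5→1: 1 is gray → back edge
First back edge: 5 → 1.

5->1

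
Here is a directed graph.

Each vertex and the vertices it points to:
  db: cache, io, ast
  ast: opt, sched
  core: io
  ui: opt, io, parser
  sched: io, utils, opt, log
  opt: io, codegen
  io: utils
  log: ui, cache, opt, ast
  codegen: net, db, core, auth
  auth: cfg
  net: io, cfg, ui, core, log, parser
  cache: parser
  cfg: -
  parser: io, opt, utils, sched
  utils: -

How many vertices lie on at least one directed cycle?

10

A vertex is on a directed cycle iff it belongs to a strongly connected component of size ≥ 2 (or has a self-loop).
The vertices on cycles are {db, ui, ast, log, net, opt, cache, sched, parser, codegen} — 10 in total.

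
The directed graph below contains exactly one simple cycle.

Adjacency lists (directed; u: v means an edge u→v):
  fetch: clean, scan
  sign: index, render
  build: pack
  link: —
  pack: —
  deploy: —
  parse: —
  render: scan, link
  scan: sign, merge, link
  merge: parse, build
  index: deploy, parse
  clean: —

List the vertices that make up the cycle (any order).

scan, sign, render

DFS with gray/black marking from scan:
scan gray
  sign gray
    index gray
      deploy gray
      deploy black
      parse gray
      parse black
    index black
    render gray
      render→scan: scan is gray → back edge
Back edge closes the cycle scan → sign → render → scan; its vertices are {scan, sign, render}.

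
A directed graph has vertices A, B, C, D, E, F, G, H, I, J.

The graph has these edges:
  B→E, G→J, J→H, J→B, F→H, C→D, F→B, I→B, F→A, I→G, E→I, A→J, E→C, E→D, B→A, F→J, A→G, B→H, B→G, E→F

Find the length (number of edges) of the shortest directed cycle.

3

For each vertex v, BFS finds the shortest path from v back to v.
The shortest such closed walk is E → F → B → E, length 3.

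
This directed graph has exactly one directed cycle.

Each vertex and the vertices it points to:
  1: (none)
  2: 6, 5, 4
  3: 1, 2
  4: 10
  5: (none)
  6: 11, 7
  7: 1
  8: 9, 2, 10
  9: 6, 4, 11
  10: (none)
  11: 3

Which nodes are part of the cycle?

DFS with gray/black marking from 2:
2 gray
  6 gray
    11 gray
      3 gray
        1 gray
        1 black
        3→2: 2 is gray → back edge
Back edge closes the cycle 2 → 6 → 11 → 3 → 2; its vertices are {2, 3, 6, 11}.

2, 3, 6, 11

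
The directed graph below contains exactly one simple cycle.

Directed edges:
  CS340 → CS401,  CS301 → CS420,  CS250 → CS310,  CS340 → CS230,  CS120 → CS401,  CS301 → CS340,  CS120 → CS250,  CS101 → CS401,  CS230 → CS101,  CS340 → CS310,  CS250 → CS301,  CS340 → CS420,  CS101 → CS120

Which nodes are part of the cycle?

CS101, CS120, CS230, CS250, CS301, CS340

DFS with gray/black marking from CS250:
CS250 gray
  CS310 gray
  CS310 black
  CS301 gray
    CS420 gray
    CS420 black
    CS340 gray
      CS401 gray
      CS401 black
      CS230 gray
        CS101 gray
          CS120 gray
            CS120→CS401: CS401 black — skip
            CS120→CS250: CS250 is gray → back edge
Back edge closes the cycle CS250 → CS301 → CS340 → CS230 → CS101 → CS120 → CS250; its vertices are {CS101, CS120, CS230, CS250, CS301, CS340}.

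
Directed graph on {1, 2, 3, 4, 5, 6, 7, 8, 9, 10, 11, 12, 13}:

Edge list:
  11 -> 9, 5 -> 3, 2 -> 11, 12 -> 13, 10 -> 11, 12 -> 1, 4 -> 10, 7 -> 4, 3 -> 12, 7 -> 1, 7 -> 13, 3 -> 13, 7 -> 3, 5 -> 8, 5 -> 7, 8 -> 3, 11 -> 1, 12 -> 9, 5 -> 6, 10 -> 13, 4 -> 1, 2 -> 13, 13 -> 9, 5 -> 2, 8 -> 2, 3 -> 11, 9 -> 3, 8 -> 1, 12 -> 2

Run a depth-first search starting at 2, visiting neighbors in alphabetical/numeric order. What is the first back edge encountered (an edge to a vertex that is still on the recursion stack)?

DFS from 2 (visiting neighbors in alphabetical/numeric order); mark gray on enter, black on exit:
2 gray
  11 gray
    1 gray
    1 black
    9 gray
      3 gray
        3→11: 11 is gray → back edge
First back edge: 3 → 11.

3→11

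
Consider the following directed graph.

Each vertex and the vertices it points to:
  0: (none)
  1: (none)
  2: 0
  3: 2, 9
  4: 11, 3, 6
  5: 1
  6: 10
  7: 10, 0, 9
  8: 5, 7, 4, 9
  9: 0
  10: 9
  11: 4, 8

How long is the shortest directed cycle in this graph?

For each vertex v, BFS finds the shortest path from v back to v.
The shortest such closed walk is 4 → 11 → 4, length 2.

2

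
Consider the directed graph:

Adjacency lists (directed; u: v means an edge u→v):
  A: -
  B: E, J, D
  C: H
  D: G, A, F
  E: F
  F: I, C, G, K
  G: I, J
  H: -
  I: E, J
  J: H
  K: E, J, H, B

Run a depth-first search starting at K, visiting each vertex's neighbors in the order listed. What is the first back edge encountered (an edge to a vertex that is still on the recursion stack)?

I→E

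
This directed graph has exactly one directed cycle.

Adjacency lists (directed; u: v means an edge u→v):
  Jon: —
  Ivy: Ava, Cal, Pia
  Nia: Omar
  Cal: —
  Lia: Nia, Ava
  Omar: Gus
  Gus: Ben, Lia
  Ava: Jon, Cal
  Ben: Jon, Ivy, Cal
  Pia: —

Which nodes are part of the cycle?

Gus, Lia, Nia, Omar

DFS with gray/black marking from Nia:
Nia gray
  Omar gray
    Gus gray
      Ben gray
        Jon gray
        Jon black
        Ivy gray
          Ava gray
            Ava→Jon: Jon black — skip
            Cal gray
            Cal black
          Ava black
          Ivy→Cal: Cal black — skip
          Pia gray
          Pia black
        Ivy black
        Ben→Cal: Cal black — skip
      Ben black
      Lia gray
        Lia→Nia: Nia is gray → back edge
Back edge closes the cycle Nia → Omar → Gus → Lia → Nia; its vertices are {Gus, Lia, Nia, Omar}.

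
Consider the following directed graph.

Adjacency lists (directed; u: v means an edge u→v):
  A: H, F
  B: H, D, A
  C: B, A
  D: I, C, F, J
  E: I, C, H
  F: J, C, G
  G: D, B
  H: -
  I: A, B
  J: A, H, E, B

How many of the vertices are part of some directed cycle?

A vertex is on a directed cycle iff it belongs to a strongly connected component of size ≥ 2 (or has a self-loop).
The vertices on cycles are {A, B, C, D, E, F, G, I, J} — 9 in total.

9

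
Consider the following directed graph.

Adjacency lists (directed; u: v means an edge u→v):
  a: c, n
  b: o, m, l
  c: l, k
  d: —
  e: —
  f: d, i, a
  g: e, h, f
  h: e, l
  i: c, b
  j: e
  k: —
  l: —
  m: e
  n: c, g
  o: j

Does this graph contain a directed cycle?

Yes

DFS with white/gray/black marking, starting from l:
l gray
l black
a gray
  c gray
    c→l: l black — skip
    k gray
    k black
  c black
  n gray
    n→c: c black — skip
    g gray
      e gray
      e black
      h gray
        h→e: e black — skip
        h→l: l black — skip
      h black
      f gray
        d gray
        d black
        i gray
          i→c: c black — skip
          b gray
            o gray
              j gray
                j→e: e black — skip
              j black
            o black
            m gray
              m→e: e black — skip
            m black
            b→l: l black — skip
          b black
        i black
        f→a: a is gray → back edge
Back edge found, so a cycle exists: a → n → g → f → a.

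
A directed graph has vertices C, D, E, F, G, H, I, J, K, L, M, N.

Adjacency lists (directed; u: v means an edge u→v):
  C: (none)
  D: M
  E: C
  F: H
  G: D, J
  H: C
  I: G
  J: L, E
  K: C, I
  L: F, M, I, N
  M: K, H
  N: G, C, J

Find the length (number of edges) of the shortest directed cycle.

For each vertex v, BFS finds the shortest path from v back to v.
The shortest such closed walk is L → N → J → L, length 3.

3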